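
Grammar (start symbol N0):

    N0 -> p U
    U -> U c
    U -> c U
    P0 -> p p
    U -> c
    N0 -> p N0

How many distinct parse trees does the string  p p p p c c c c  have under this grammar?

Parse trees for p p p p c c c c:
  [N0 p [N0 p [N0 p [N0 p [U [U [U [U c] c] c] c]]]]]
  [N0 p [N0 p [N0 p [N0 p [U [U [U c [U c]] c] c]]]]]
  [N0 p [N0 p [N0 p [N0 p [U [U c [U [U c] c]] c]]]]]
  [N0 p [N0 p [N0 p [N0 p [U [U c [U c [U c]]] c]]]]]
  [N0 p [N0 p [N0 p [N0 p [U c [U [U [U c] c] c]]]]]]
  [N0 p [N0 p [N0 p [N0 p [U c [U [U c [U c]] c]]]]]]
  [N0 p [N0 p [N0 p [N0 p [U c [U c [U [U c] c]]]]]]]
  [N0 p [N0 p [N0 p [N0 p [U c [U c [U c [U c]]]]]]]]

8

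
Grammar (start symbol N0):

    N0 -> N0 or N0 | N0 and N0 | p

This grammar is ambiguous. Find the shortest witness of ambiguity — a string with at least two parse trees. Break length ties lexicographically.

p and p and p

length 1: no string has ≥2 trees
length 3: no string has ≥2 trees
length 5: p and p and p has 2 parse trees

Two derivations of p and p and p:
  N0 ⇒ N0 and N0 ⇒ N0 and N0 and N0 ⇒ p and N0 and N0 ⇒ p and p and N0 ⇒ p and p and p
  N0 ⇒ N0 and N0 ⇒ p and N0 ⇒ p and N0 and N0 ⇒ p and p and N0 ⇒ p and p and p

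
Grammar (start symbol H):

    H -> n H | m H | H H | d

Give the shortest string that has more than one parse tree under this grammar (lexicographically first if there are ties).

d d d

length 1: no string has ≥2 trees
length 2: no string has ≥2 trees
length 3: d d d has 2 parse trees

Two derivations of d d d:
  H ⇒ H H ⇒ H H H ⇒ d H H ⇒ d d H ⇒ d d d
  H ⇒ H H ⇒ d H ⇒ d H H ⇒ d d H ⇒ d d d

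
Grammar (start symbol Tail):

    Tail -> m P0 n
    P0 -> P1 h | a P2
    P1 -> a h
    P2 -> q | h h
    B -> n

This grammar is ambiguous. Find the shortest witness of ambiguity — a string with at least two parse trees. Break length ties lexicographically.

m a h h n

length 4: no string has ≥2 trees
length 5: m a h h n has 2 parse trees

Two derivations of m a h h n:
  Tail ⇒ m P0 n ⇒ m P1 h n ⇒ m a h h n
  Tail ⇒ m P0 n ⇒ m a P2 n ⇒ m a h h n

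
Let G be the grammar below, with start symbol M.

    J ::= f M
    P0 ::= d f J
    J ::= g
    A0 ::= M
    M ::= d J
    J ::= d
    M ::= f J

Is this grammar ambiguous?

(P0, A0 are unreachable from M, so their rules don't affect L(M).) Each reachable nonterminal has at most one production per leading terminal, and all productions are right-linear; the derivation is determined token-by-token.

Unambiguous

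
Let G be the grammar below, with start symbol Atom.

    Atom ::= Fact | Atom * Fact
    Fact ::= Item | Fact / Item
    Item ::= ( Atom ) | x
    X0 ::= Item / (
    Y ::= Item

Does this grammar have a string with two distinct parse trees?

Unambiguous

(X0, Y are unreachable from Atom, so their rules don't affect L(Atom).) The grammar is stratified — Atom handles '*' (left-recursive), Fact handles '/', Item atoms. Each operator has a fixed associativity and precedence level, so every string has one parse.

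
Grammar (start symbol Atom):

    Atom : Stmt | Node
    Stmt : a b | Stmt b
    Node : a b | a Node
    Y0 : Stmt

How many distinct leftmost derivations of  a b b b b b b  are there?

1

Parse trees for a b b b b b b:
  [Atom [Stmt [Stmt [Stmt [Stmt [Stmt [Stmt a b] b] b] b] b] b]]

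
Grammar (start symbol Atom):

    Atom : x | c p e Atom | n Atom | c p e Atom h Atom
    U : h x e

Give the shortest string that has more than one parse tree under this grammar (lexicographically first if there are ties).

c p e c p e x h x

length 1: no string has ≥2 trees
length 2: no string has ≥2 trees
length 3: no string has ≥2 trees
length 4: no string has ≥2 trees
length 5: no string has ≥2 trees
length 6: no string has ≥2 trees
length 7: no string has ≥2 trees
length 8: no string has ≥2 trees
length 9: c p e c p e x h x has 2 parse trees

Two derivations of c p e c p e x h x:
  Atom ⇒ c p e Atom ⇒ c p e c p e Atom h Atom ⇒ c p e c p e x h Atom ⇒ c p e c p e x h x
  Atom ⇒ c p e Atom h Atom ⇒ c p e c p e Atom h Atom ⇒ c p e c p e x h Atom ⇒ c p e c p e x h x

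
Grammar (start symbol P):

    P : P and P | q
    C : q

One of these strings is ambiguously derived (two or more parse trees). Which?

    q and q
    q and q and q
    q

q and q: 1 tree
q and q and q: 2 trees
q: 1 tree

q and q and q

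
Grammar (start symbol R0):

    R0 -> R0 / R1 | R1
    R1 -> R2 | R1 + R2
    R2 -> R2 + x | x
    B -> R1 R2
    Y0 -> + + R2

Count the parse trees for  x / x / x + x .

2

Parse trees for x / x / x + x:
  [R0 [R0 [R0 [R1 [R2 x]]] / [R1 [R2 x]]] / [R1 [R2 [R2 x] + x]]]
  [R0 [R0 [R0 [R1 [R2 x]]] / [R1 [R2 x]]] / [R1 [R1 [R2 x]] + [R2 x]]]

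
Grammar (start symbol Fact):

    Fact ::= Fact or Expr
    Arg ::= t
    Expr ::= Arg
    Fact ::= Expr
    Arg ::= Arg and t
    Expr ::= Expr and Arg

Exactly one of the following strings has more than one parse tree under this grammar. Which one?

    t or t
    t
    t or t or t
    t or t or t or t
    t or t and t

t or t and t

t or t: 1 tree
t: 1 tree
t or t or t: 1 tree
t or t or t or t: 1 tree
t or t and t: 2 trees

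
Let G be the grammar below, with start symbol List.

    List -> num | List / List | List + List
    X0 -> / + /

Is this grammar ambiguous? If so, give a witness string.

Witness: num + num + num

Derivation 1: List ⇒ List + List ⇒ num + List ⇒ num + List + List ⇒ num + num + List ⇒ num + num + num
Derivation 2: List ⇒ List + List ⇒ List + List + List ⇒ num + List + List ⇒ num + num + List ⇒ num + num + num

Two distinct leftmost derivations for the same string.

Ambiguous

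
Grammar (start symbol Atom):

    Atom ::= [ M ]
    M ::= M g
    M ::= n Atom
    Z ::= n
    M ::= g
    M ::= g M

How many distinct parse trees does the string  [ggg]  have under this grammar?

4

Parse trees for [ggg]:
  [Atom [ [M [M [M g] g] g] ]]
  [Atom [ [M [M g [M g]] g] ]]
  [Atom [ [M g [M [M g] g]] ]]
  [Atom [ [M g [M g [M g]]] ]]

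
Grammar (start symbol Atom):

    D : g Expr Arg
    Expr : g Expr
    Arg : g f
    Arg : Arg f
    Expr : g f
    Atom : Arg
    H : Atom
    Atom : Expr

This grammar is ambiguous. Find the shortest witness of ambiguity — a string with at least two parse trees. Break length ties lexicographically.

length 2: g f has 2 parse trees

Two derivations of g f:
  Atom ⇒ Arg ⇒ g f
  Atom ⇒ Expr ⇒ g f

g f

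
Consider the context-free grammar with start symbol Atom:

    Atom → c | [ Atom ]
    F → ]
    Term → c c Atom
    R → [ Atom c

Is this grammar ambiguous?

(F, Term, R are unreachable from Atom, so their rules don't affect L(Atom).) Each string is a nest of matched brackets around a single atom. An opening bracket forces the recursive rule; an atom forces the base rule.

Unambiguous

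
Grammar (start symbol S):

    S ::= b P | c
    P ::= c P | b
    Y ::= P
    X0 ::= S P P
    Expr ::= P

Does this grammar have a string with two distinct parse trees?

Unambiguous

(Y, X0, Expr are unreachable from S, so their rules don't affect L(S).) Each reachable nonterminal has at most one production per leading terminal, and all productions are right-linear; the derivation is determined token-by-token.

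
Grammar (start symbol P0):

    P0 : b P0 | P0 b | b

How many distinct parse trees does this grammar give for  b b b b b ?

Parse trees for b b b b b (showing first 6 of 16):
  [P0 b [P0 b [P0 b [P0 b [P0 b]]]]]
  [P0 b [P0 b [P0 b [P0 [P0 b] b]]]]
  [P0 b [P0 b [P0 [P0 b [P0 b]] b]]]
  [P0 b [P0 b [P0 [P0 [P0 b] b] b]]]
  [P0 b [P0 [P0 b [P0 b [P0 b]]] b]]
  [P0 b [P0 [P0 b [P0 [P0 b] b]] b]]

16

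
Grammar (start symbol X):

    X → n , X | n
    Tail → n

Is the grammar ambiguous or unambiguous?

(Tail is unreachable from X, so its rules don't affect L(X).) Right-recursive list with a separator: after each atom, whether the separator follows determines the rule. One parse per string.

Unambiguous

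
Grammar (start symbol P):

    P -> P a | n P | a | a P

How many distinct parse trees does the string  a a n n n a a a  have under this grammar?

29

Parse trees for a a n n n a a a (showing first 6 of 29):
  [P [P [P a [P a [P n [P n [P n [P a]]]]]] a] a]
  [P [P a [P [P a [P n [P n [P n [P a]]]]] a]] a]
  [P [P a [P a [P [P n [P n [P n [P a]]]] a]]] a]
  [P [P a [P a [P n [P [P n [P n [P a]]] a]]]] a]
  [P [P a [P a [P n [P n [P [P n [P a]] a]]]]] a]
  [P [P a [P a [P n [P n [P n [P [P a] a]]]]]] a]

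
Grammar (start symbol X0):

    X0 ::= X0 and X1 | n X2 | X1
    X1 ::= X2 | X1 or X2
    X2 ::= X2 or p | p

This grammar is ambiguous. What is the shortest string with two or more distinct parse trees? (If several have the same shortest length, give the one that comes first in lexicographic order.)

p or p

length 1: no string has ≥2 trees
length 2: no string has ≥2 trees
length 3: p or p has 2 parse trees

Two derivations of p or p:
  X0 ⇒ X1 ⇒ X2 ⇒ X2 or p ⇒ p or p
  X0 ⇒ X1 ⇒ X1 or X2 ⇒ X2 or X2 ⇒ p or X2 ⇒ p or p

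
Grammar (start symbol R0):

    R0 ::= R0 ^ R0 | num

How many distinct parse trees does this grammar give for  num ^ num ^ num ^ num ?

5

Parse trees for num ^ num ^ num ^ num:
  [R0 [R0 num] ^ [R0 [R0 num] ^ [R0 [R0 num] ^ [R0 num]]]]
  [R0 [R0 num] ^ [R0 [R0 [R0 num] ^ [R0 num]] ^ [R0 num]]]
  [R0 [R0 [R0 num] ^ [R0 num]] ^ [R0 [R0 num] ^ [R0 num]]]
  [R0 [R0 [R0 num] ^ [R0 [R0 num] ^ [R0 num]]] ^ [R0 num]]
  [R0 [R0 [R0 [R0 num] ^ [R0 num]] ^ [R0 num]] ^ [R0 num]]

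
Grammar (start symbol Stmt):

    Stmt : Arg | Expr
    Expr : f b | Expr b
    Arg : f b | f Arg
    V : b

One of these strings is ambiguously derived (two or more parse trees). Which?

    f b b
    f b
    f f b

f b b: 1 tree
f b: 2 trees
f f b: 1 tree

f b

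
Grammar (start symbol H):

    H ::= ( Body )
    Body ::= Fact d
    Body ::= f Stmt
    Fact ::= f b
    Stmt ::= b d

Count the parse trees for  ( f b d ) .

2

Parse trees for ( f b d ):
  [H ( [Body [Fact f b] d] )]
  [H ( [Body f [Stmt b d]] )]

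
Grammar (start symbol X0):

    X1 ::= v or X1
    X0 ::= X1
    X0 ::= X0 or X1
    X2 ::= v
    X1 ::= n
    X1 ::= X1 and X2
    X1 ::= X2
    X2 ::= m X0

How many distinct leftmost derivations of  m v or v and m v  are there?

Parse trees for m v or v and m v:
  [X0 [X1 [X1 [X2 m [X0 [X1 v or [X1 [X2 v]]]]]] and [X2 m [X0 [X1 [X2 v]]]]]]
  [X0 [X1 [X1 [X2 m [X0 [X0 [X1 [X2 v]]] or [X1 [X2 v]]]]] and [X2 m [X0 [X1 [X2 v]]]]]]
  [X0 [X1 [X2 m [X0 [X1 v or [X1 [X1 [X2 v]] and [X2 m [X0 [X1 [X2 v]]]]]]]]]]
  [X0 [X1 [X2 m [X0 [X1 [X1 v or [X1 [X2 v]]] and [X2 m [X0 [X1 [X2 v]]]]]]]]]
  [X0 [X1 [X2 m [X0 [X0 [X1 [X2 v]]] or [X1 [X1 [X2 v]] and [X2 m [X0 [X1 [X2 v]]]]]]]]]
  [X0 [X0 [X1 [X2 m [X0 [X1 [X2 v]]]]]] or [X1 [X1 [X2 v]] and [X2 m [X0 [X1 [X2 v]]]]]]

6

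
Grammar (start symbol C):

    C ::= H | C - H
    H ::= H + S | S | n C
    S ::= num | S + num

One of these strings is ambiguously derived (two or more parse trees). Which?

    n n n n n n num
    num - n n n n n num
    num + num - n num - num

num + num - n num - num

n n n n n n num: 1 tree
num - n n n n n num: 1 tree
num + num - n num - num: 4 trees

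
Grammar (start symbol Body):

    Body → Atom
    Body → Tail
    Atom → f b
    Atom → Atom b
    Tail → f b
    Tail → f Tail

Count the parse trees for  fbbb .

1

Parse trees for fbbb:
  [Body [Atom [Atom [Atom f b] b] b]]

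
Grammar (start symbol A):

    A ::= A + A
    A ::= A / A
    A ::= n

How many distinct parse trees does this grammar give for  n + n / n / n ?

5

Parse trees for n + n / n / n:
  [A [A n] + [A [A n] / [A [A n] / [A n]]]]
  [A [A n] + [A [A [A n] / [A n]] / [A n]]]
  [A [A [A n] + [A n]] / [A [A n] / [A n]]]
  [A [A [A n] + [A [A n] / [A n]]] / [A n]]
  [A [A [A [A n] + [A n]] / [A n]] / [A n]]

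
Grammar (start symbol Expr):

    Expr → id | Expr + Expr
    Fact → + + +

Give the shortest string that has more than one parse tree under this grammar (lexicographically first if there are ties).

id + id + id

length 1: no string has ≥2 trees
length 3: no string has ≥2 trees
length 5: id + id + id has 2 parse trees

Two derivations of id + id + id:
  Expr ⇒ Expr + Expr ⇒ id + Expr ⇒ id + Expr + Expr ⇒ id + id + Expr ⇒ id + id + id
  Expr ⇒ Expr + Expr ⇒ Expr + Expr + Expr ⇒ id + Expr + Expr ⇒ id + id + Expr ⇒ id + id + id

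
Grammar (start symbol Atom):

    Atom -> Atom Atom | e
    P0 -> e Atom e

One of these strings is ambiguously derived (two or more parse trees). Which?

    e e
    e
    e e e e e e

e e: 1 tree
e: 1 tree
e e e e e e: 42 trees

e e e e e e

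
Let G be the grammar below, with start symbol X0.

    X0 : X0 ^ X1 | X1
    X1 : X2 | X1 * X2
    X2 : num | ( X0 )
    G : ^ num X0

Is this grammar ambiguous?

Only X0, X1, X2 are reachable from X0; ignoring the rest: This is a standard precedence ladder (X0 over X1 over X2), with each level left-recursive on its own operator ('^' at X0, '*' at X1). That structure is LR(1), hence unambiguous.

Unambiguous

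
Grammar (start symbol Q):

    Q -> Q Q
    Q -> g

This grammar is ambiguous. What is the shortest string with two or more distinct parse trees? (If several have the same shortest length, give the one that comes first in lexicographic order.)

g g g

length 1: no string has ≥2 trees
length 2: no string has ≥2 trees
length 3: g g g has 2 parse trees

Two derivations of g g g:
  Q ⇒ Q Q ⇒ Q Q Q ⇒ g Q Q ⇒ g g Q ⇒ g g g
  Q ⇒ Q Q ⇒ g Q ⇒ g Q Q ⇒ g g Q ⇒ g g g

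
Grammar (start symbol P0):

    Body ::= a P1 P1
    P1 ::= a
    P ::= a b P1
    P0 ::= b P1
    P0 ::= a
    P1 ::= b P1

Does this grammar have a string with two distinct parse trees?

Unambiguous

(P, Body are unreachable from P0, so their rules don't affect L(P0).) The reachable rules are right-linear with at most one rule per (nonterminal, next-terminal) pair. Each input token forces the next rule, so parsing is deterministic.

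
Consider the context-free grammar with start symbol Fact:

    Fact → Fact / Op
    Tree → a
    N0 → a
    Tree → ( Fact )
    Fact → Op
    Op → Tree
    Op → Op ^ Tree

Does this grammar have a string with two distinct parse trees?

Unambiguous

Only Fact, Op, Tree are reachable from Fact; ignoring the rest: The grammar is stratified — Fact handles '/' (left-recursive), Op handles '^', Tree atoms. Each operator has a fixed associativity and precedence level, so every string has one parse.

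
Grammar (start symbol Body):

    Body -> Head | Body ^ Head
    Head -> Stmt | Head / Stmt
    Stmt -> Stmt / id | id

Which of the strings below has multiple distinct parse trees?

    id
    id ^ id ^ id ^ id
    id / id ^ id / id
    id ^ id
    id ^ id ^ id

id: 1 tree
id ^ id ^ id ^ id: 1 tree
id / id ^ id / id: 4 trees
id ^ id: 1 tree
id ^ id ^ id: 1 tree

id / id ^ id / id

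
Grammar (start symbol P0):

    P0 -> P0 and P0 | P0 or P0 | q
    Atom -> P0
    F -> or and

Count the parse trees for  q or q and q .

2

Parse trees for q or q and q:
  [P0 [P0 [P0 q] or [P0 q]] and [P0 q]]
  [P0 [P0 q] or [P0 [P0 q] and [P0 q]]]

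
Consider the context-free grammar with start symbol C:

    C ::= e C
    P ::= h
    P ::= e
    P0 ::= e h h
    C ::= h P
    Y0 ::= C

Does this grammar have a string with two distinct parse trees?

(Y0, P0 are unreachable from C, so their rules don't affect L(C).) The reachable rules are right-linear with at most one rule per (nonterminal, next-terminal) pair. Each input token forces the next rule, so parsing is deterministic.

Unambiguous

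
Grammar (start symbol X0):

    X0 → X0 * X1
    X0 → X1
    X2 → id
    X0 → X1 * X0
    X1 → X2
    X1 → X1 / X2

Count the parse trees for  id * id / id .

2

Parse trees for id * id / id:
  [X0 [X0 [X1 [X2 id]]] * [X1 [X1 [X2 id]] / [X2 id]]]
  [X0 [X1 [X2 id]] * [X0 [X1 [X1 [X2 id]] / [X2 id]]]]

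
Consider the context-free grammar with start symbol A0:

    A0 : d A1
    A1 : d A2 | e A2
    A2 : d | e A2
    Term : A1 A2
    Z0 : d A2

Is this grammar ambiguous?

(Term, Z0 are unreachable from A0, so their rules don't affect L(A0).) Each reachable nonterminal has at most one production per leading terminal, and all productions are right-linear; the derivation is determined token-by-token.

Unambiguous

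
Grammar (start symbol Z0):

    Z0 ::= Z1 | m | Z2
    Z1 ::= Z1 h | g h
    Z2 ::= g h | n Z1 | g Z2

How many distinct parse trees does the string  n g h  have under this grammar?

1

Parse trees for n g h:
  [Z0 [Z2 n [Z1 g h]]]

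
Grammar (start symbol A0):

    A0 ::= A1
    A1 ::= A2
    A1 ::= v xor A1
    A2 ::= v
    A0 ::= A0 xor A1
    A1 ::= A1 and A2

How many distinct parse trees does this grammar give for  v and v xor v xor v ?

Parse trees for v and v xor v xor v:
  [A0 [A0 [A1 [A1 [A2 v]] and [A2 v]]] xor [A1 v xor [A1 [A2 v]]]]
  [A0 [A0 [A0 [A1 [A1 [A2 v]] and [A2 v]]] xor [A1 [A2 v]]] xor [A1 [A2 v]]]

2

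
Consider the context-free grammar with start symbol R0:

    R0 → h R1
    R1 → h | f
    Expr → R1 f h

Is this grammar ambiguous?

Only R0, R1 are reachable from R0; ignoring the rest: Each reachable nonterminal has at most one production per leading terminal, and all productions are right-linear; the derivation is determined token-by-token.

Unambiguous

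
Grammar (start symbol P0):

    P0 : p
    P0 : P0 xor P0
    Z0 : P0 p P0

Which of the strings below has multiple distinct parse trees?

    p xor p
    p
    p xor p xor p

p xor p xor p

p xor p: 1 tree
p: 1 tree
p xor p xor p: 2 trees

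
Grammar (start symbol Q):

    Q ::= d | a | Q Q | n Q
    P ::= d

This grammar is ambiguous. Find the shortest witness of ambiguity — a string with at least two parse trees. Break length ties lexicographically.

a a a

length 1: no string has ≥2 trees
length 2: no string has ≥2 trees
length 3: a a a has 2 parse trees

Two derivations of a a a:
  Q ⇒ Q Q ⇒ a Q ⇒ a Q Q ⇒ a a Q ⇒ a a a
  Q ⇒ Q Q ⇒ Q Q Q ⇒ a Q Q ⇒ a a Q ⇒ a a a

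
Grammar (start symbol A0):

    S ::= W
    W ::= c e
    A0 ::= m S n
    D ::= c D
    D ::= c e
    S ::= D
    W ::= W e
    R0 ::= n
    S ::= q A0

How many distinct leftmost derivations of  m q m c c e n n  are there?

1

Parse trees for m q m c c e n n:
  [A0 m [S q [A0 m [S [D c [D c e]]] n]] n]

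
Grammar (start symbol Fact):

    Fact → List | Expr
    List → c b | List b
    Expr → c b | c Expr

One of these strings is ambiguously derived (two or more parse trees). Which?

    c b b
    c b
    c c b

c b

c b b: 1 tree
c b: 2 trees
c c b: 1 tree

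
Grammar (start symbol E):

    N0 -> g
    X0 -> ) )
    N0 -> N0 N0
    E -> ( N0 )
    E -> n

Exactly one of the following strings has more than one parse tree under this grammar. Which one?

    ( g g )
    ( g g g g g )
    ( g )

( g g g g g )

( g g ): 1 tree
( g g g g g ): 14 trees
( g ): 1 tree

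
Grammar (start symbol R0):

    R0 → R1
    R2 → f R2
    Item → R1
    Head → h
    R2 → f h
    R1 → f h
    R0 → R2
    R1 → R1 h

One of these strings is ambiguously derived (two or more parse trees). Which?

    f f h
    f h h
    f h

f h

f f h: 1 tree
f h h: 1 tree
f h: 2 trees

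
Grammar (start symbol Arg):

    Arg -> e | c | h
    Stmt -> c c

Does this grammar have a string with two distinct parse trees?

Unambiguous

Only Arg is reachable from Arg; ignoring the rest: The reachable rules are right-linear with at most one rule per (nonterminal, next-terminal) pair. Each input token forces the next rule, so parsing is deterministic.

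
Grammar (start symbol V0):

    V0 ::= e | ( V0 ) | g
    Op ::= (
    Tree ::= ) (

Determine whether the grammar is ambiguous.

(Op, Tree are unreachable from V0, so their rules don't affect L(V0).) L(V0) is { openⁿ atom closeⁿ : n ≥ 0 }. The bracket depth fixes n, and the derivation is forced at every step.

Unambiguous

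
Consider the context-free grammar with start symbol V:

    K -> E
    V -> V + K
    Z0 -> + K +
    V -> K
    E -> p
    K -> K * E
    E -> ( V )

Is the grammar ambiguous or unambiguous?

Unambiguous

Only V, K, E are reachable from V; ignoring the rest: This is a standard precedence ladder (V over K over E), with each level left-recursive on its own operator ('+' at V, '*' at K). That structure is LR(1), hence unambiguous.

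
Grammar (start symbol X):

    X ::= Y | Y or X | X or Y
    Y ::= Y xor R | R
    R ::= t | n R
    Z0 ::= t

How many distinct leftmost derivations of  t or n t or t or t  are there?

8

Parse trees for t or n t or t or t:
  [X [Y [R t]] or [X [Y [R n [R t]]] or [X [Y [R t]] or [X [Y [R t]]]]]]
  [X [Y [R t]] or [X [Y [R n [R t]]] or [X [X [Y [R t]]] or [Y [R t]]]]]
  [X [Y [R t]] or [X [X [Y [R n [R t]]] or [X [Y [R t]]]] or [Y [R t]]]]
  [X [Y [R t]] or [X [X [X [Y [R n [R t]]]] or [Y [R t]]] or [Y [R t]]]]
  [X [X [Y [R t]] or [X [Y [R n [R t]]] or [X [Y [R t]]]]] or [Y [R t]]]
  [X [X [Y [R t]] or [X [X [Y [R n [R t]]]] or [Y [R t]]]] or [Y [R t]]]
  [X [X [X [Y [R t]] or [X [Y [R n [R t]]]]] or [Y [R t]]] or [Y [R t]]]
  [X [X [X [X [Y [R t]]] or [Y [R n [R t]]]] or [Y [R t]]] or [Y [R t]]]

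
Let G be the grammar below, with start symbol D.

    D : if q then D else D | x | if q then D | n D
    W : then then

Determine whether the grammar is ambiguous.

Ambiguous

Witness: if q then if q then x else x

Derivation 1: D ⇒ if q then D else D ⇒ if q then if q then D else D ⇒ if q then if q then x else D ⇒ if q then if q then x else x
Derivation 2: D ⇒ if q then D ⇒ if q then if q then D else D ⇒ if q then if q then x else D ⇒ if q then if q then x else x

Two distinct leftmost derivations for the same string.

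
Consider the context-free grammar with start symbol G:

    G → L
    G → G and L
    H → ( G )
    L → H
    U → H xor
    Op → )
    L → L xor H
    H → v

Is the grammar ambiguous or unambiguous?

(Op, U are unreachable from G, so their rules don't affect L(G).) G → G and L | L  ;  L → L xor H | H  — a left-associative chain with H at the bottom. Each string factors uniquely by precedence.

Unambiguous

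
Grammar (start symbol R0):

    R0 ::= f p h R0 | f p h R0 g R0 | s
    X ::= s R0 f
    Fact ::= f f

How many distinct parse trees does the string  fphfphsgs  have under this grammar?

2

Parse trees for fphfphsgs:
  [R0 f p h [R0 f p h [R0 s] g [R0 s]]]
  [R0 f p h [R0 f p h [R0 s]] g [R0 s]]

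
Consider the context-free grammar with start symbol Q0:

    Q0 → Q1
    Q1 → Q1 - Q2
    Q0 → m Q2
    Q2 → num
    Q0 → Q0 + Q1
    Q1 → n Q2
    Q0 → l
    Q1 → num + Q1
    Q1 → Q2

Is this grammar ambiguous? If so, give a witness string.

Witness: num + num

Derivation 1: Q0 ⇒ Q1 ⇒ num + Q1 ⇒ num + Q2 ⇒ num + num
Derivation 2: Q0 ⇒ Q0 + Q1 ⇒ Q1 + Q1 ⇒ Q2 + Q1 ⇒ num + Q1 ⇒ num + Q2 ⇒ num + num

Two distinct leftmost derivations for the same string.

Ambiguous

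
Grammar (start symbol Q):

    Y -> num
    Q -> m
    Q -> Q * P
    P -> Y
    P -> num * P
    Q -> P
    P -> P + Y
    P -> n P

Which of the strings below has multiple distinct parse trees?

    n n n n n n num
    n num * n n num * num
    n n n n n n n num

n num * n n num * num

n n n n n n num: 1 tree
n num * n n num * num: 4 trees
n n n n n n n num: 1 tree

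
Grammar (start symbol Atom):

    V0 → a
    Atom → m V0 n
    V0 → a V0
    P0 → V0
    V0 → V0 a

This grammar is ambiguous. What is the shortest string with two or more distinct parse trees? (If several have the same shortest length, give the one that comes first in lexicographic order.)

length 3: no string has ≥2 trees
length 4: m a a n has 2 parse trees

Two derivations of m a a n:
  Atom ⇒ m V0 n ⇒ m a V0 n ⇒ m a a n
  Atom ⇒ m V0 n ⇒ m V0 a n ⇒ m a a n

m a a n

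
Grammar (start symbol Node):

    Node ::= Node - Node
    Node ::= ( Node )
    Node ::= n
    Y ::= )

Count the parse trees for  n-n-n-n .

Parse trees for n-n-n-n:
  [Node [Node n] - [Node [Node n] - [Node [Node n] - [Node n]]]]
  [Node [Node n] - [Node [Node [Node n] - [Node n]] - [Node n]]]
  [Node [Node [Node n] - [Node n]] - [Node [Node n] - [Node n]]]
  [Node [Node [Node n] - [Node [Node n] - [Node n]]] - [Node n]]
  [Node [Node [Node [Node n] - [Node n]] - [Node n]] - [Node n]]

5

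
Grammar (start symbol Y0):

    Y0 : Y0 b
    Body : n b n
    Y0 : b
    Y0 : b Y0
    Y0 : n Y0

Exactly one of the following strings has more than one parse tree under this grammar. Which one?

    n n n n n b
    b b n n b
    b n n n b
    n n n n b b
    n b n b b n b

n n n n b b

n n n n n b: 1 tree
b b n n b: 1 tree
b n n n b: 1 tree
n n n n b b: 6 trees
n b n b b n b: 1 tree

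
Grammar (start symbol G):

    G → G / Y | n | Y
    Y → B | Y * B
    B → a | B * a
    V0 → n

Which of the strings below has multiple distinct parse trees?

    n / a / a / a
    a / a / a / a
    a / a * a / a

a / a * a / a

n / a / a / a: 1 tree
a / a / a / a: 1 tree
a / a * a / a: 2 trees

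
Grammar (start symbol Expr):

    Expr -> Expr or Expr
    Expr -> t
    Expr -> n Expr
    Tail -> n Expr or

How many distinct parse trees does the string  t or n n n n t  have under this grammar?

1

Parse trees for t or n n n n t:
  [Expr [Expr t] or [Expr n [Expr n [Expr n [Expr n [Expr t]]]]]]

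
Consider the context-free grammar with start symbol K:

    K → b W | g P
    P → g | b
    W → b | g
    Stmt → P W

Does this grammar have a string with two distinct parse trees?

(Stmt is unreachable from K, so its rules don't affect L(K).) Restricted to the reachable nonterminals, every rule has the form A → t or A → t B, and no two rules for the same A share a first terminal. The grammar encodes a DFA — one run per string.

Unambiguous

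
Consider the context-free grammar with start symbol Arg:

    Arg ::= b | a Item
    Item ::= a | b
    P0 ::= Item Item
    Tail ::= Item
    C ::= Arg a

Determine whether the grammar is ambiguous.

(P0, Tail, C are unreachable from Arg, so their rules don't affect L(Arg).) The reachable rules are right-linear with at most one rule per (nonterminal, next-terminal) pair. Each input token forces the next rule, so parsing is deterministic.

Unambiguous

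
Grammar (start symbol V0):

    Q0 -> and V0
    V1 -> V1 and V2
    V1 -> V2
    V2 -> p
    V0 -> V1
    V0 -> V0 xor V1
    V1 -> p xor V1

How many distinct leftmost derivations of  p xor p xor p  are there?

4

Parse trees for p xor p xor p:
  [V0 [V1 p xor [V1 p xor [V1 [V2 p]]]]]
  [V0 [V0 [V1 [V2 p]]] xor [V1 p xor [V1 [V2 p]]]]
  [V0 [V0 [V1 p xor [V1 [V2 p]]]] xor [V1 [V2 p]]]
  [V0 [V0 [V0 [V1 [V2 p]]] xor [V1 [V2 p]]] xor [V1 [V2 p]]]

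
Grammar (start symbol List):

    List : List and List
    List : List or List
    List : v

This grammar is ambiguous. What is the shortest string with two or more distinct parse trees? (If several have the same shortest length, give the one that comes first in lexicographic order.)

length 1: no string has ≥2 trees
length 3: no string has ≥2 trees
length 5: v and v and v has 2 parse trees

Two derivations of v and v and v:
  List ⇒ List and List ⇒ List and List and List ⇒ v and List and List ⇒ v and v and List ⇒ v and v and v
  List ⇒ List and List ⇒ v and List ⇒ v and List and List ⇒ v and v and List ⇒ v and v and v

v and v and v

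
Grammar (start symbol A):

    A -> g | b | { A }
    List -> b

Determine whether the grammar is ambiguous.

(List is unreachable from A, so its rules don't affect L(A).) Each string is a nest of matched brackets around a single atom. An opening bracket forces the recursive rule; an atom forces the base rule.

Unambiguous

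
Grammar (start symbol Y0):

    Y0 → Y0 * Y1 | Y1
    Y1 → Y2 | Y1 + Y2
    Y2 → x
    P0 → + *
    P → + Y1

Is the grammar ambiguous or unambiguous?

Unambiguous

(P0, P are unreachable from Y0, so their rules don't affect L(Y0).) This is a standard precedence ladder (Y0 over Y1 over Y2), with each level left-recursive on its own operator ('*' at Y0, '+' at Y1). That structure is LR(1), hence unambiguous.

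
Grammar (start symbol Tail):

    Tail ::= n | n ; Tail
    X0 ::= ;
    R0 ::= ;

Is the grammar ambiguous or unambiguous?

(X0, R0 are unreachable from Tail, so their rules don't affect L(Tail).) Right-recursive list with a separator: after each atom, whether the separator follows determines the rule. One parse per string.

Unambiguous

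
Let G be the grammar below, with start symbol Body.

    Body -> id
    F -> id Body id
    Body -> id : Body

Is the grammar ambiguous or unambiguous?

Only Body is reachable from Body; ignoring the rest: Right-recursive list with a separator: after each atom, whether the separator follows determines the rule. One parse per string.

Unambiguous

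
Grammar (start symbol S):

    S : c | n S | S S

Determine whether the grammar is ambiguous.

Ambiguous

Witness: c c c

Derivation 1: S ⇒ S S ⇒ c S ⇒ c S S ⇒ c c S ⇒ c c c
Derivation 2: S ⇒ S S ⇒ S S S ⇒ c S S ⇒ c c S ⇒ c c c

Two distinct leftmost derivations for the same string.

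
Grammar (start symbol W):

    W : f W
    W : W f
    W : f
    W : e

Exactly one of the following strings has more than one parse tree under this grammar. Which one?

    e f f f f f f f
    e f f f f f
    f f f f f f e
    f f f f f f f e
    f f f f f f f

e f f f f f f f: 1 tree
e f f f f f: 1 tree
f f f f f f e: 1 tree
f f f f f f f e: 1 tree
f f f f f f f: 64 trees

f f f f f f f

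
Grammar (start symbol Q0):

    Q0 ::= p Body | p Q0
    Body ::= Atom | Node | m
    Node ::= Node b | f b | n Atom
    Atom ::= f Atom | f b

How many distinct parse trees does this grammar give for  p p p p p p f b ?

2

Parse trees for p p p p p p f b:
  [Q0 p [Q0 p [Q0 p [Q0 p [Q0 p [Q0 p [Body [Atom f b]]]]]]]]
  [Q0 p [Q0 p [Q0 p [Q0 p [Q0 p [Q0 p [Body [Node f b]]]]]]]]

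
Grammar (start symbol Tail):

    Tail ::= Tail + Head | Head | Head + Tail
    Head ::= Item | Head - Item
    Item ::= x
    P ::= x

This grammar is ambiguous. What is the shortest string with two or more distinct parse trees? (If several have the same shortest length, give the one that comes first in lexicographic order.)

x + x

length 1: no string has ≥2 trees
length 3: x + x has 2 parse trees

Two derivations of x + x:
  Tail ⇒ Tail + Head ⇒ Head + Head ⇒ Item + Head ⇒ x + Head ⇒ x + Item ⇒ x + x
  Tail ⇒ Head + Tail ⇒ Item + Tail ⇒ x + Tail ⇒ x + Head ⇒ x + Item ⇒ x + x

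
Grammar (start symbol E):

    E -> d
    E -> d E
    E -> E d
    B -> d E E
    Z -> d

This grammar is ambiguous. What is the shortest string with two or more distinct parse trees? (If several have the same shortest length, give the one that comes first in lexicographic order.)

d d

length 1: no string has ≥2 trees
length 2: d d has 2 parse trees

Two derivations of d d:
  E ⇒ d E ⇒ d d
  E ⇒ E d ⇒ d d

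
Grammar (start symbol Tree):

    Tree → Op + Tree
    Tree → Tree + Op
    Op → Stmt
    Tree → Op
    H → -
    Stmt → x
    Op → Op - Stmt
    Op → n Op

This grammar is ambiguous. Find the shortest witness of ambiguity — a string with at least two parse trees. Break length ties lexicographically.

x + x

length 1: no string has ≥2 trees
length 2: no string has ≥2 trees
length 3: x + x has 2 parse trees

Two derivations of x + x:
  Tree ⇒ Op + Tree ⇒ Stmt + Tree ⇒ x + Tree ⇒ x + Op ⇒ x + Stmt ⇒ x + x
  Tree ⇒ Tree + Op ⇒ Op + Op ⇒ Stmt + Op ⇒ x + Op ⇒ x + Stmt ⇒ x + x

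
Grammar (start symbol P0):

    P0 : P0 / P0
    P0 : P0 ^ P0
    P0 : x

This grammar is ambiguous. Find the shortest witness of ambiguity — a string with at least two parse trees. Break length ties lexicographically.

x / x / x

length 1: no string has ≥2 trees
length 3: no string has ≥2 trees
length 5: x / x / x has 2 parse trees

Two derivations of x / x / x:
  P0 ⇒ P0 / P0 ⇒ P0 / P0 / P0 ⇒ x / P0 / P0 ⇒ x / x / P0 ⇒ x / x / x
  P0 ⇒ P0 / P0 ⇒ x / P0 ⇒ x / P0 / P0 ⇒ x / x / P0 ⇒ x / x / x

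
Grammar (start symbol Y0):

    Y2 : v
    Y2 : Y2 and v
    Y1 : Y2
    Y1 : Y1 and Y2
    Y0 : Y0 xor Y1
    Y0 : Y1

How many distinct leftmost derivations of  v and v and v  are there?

4

Parse trees for v and v and v:
  [Y0 [Y1 [Y2 [Y2 [Y2 v] and v] and v]]]
  [Y0 [Y1 [Y1 [Y2 v]] and [Y2 [Y2 v] and v]]]
  [Y0 [Y1 [Y1 [Y2 [Y2 v] and v]] and [Y2 v]]]
  [Y0 [Y1 [Y1 [Y1 [Y2 v]] and [Y2 v]] and [Y2 v]]]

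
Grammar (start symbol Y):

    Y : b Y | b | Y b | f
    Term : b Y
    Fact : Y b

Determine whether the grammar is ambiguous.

Ambiguous

Witness: b b

Derivation 1: Y ⇒ b Y ⇒ b b
Derivation 2: Y ⇒ Y b ⇒ b b

Two distinct leftmost derivations for the same string.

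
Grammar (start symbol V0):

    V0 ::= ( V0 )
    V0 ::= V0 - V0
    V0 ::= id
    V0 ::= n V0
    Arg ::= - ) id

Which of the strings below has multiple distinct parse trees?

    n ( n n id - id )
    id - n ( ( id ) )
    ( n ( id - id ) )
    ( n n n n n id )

n ( n n id - id ): 3 trees
id - n ( ( id ) ): 1 tree
( n ( id - id ) ): 1 tree
( n n n n n id ): 1 tree

n ( n n id - id )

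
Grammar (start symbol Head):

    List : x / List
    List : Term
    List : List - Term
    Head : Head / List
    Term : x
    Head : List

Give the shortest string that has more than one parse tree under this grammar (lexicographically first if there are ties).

x / x

length 1: no string has ≥2 trees
length 3: x / x has 2 parse trees

Two derivations of x / x:
  Head ⇒ Head / List ⇒ List / List ⇒ Term / List ⇒ x / List ⇒ x / Term ⇒ x / x
  Head ⇒ List ⇒ x / List ⇒ x / Term ⇒ x / x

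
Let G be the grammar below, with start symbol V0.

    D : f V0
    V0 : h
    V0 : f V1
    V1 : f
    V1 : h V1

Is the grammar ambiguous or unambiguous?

Only V0, V1 are reachable from V0; ignoring the rest: The reachable rules are right-linear with at most one rule per (nonterminal, next-terminal) pair. Each input token forces the next rule, so parsing is deterministic.

Unambiguous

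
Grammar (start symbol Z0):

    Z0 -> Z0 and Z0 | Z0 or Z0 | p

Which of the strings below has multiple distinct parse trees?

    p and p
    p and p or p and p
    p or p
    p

p and p: 1 tree
p and p or p and p: 5 trees
p or p: 1 tree
p: 1 tree

p and p or p and p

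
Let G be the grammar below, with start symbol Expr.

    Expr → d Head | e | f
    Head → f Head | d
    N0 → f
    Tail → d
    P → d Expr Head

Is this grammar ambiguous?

(N0, Tail, P are unreachable from Expr, so their rules don't affect L(Expr).) The reachable rules are right-linear with at most one rule per (nonterminal, next-terminal) pair. Each input token forces the next rule, so parsing is deterministic.

Unambiguous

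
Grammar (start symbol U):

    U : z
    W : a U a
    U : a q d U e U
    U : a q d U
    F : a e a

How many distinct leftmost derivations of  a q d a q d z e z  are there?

2

Parse trees for a q d a q d z e z:
  [U a q d [U a q d [U z]] e [U z]]
  [U a q d [U a q d [U z] e [U z]]]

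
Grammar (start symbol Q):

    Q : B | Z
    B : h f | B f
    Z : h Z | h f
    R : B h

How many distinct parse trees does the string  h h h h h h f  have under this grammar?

1

Parse trees for h h h h h h f:
  [Q [Z h [Z h [Z h [Z h [Z h [Z h f]]]]]]]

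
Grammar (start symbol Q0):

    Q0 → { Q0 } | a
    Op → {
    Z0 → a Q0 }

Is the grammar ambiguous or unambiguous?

Unambiguous

(Op, Z0 are unreachable from Q0, so their rules don't affect L(Q0).) Each string is a nest of matched brackets around a single atom. An opening bracket forces the recursive rule; an atom forces the base rule.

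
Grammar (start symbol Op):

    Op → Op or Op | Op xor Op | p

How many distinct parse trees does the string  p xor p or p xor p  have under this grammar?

5

Parse trees for p xor p or p xor p:
  [Op [Op [Op p] xor [Op p]] or [Op [Op p] xor [Op p]]]
  [Op [Op p] xor [Op [Op p] or [Op [Op p] xor [Op p]]]]
  [Op [Op p] xor [Op [Op [Op p] or [Op p]] xor [Op p]]]
  [Op [Op [Op [Op p] xor [Op p]] or [Op p]] xor [Op p]]
  [Op [Op [Op p] xor [Op [Op p] or [Op p]]] xor [Op p]]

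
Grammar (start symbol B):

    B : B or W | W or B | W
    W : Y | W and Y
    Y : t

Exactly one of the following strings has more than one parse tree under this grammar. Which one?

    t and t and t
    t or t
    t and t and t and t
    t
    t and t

t or t

t and t and t: 1 tree
t or t: 2 trees
t and t and t and t: 1 tree
t: 1 tree
t and t: 1 tree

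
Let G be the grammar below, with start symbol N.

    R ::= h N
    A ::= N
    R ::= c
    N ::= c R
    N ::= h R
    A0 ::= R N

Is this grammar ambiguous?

Only N, R are reachable from N; ignoring the rest: Restricted to the reachable nonterminals, every rule has the form A → t or A → t B, and no two rules for the same A share a first terminal. The grammar encodes a DFA — one run per string.

Unambiguous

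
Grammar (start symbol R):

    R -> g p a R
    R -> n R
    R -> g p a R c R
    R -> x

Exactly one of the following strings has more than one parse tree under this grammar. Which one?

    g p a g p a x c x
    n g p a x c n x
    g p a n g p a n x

g p a g p a x c x: 2 trees
n g p a x c n x: 1 tree
g p a n g p a n x: 1 tree

g p a g p a x c x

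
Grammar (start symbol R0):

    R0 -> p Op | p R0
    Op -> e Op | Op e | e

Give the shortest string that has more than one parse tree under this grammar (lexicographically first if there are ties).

p e e

length 2: no string has ≥2 trees
length 3: p e e has 2 parse trees

Two derivations of p e e:
  R0 ⇒ p Op ⇒ p e Op ⇒ p e e
  R0 ⇒ p Op ⇒ p Op e ⇒ p e e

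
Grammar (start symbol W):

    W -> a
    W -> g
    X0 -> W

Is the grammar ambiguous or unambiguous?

Unambiguous

Only W is reachable from W; ignoring the rest: The reachable rules are right-linear with at most one rule per (nonterminal, next-terminal) pair. Each input token forces the next rule, so parsing is deterministic.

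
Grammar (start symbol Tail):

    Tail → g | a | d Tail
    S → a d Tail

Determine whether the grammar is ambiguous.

Only Tail is reachable from Tail; ignoring the rest: The reachable rules are right-linear with at most one rule per (nonterminal, next-terminal) pair. Each input token forces the next rule, so parsing is deterministic.

Unambiguous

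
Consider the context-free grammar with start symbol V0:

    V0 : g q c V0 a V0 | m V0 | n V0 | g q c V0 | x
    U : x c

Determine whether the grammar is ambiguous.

Ambiguous

Witness: g q c g q c x a x

Derivation 1: V0 ⇒ g q c V0 a V0 ⇒ g q c g q c V0 a V0 ⇒ g q c g q c x a V0 ⇒ g q c g q c x a x
Derivation 2: V0 ⇒ g q c V0 ⇒ g q c g q c V0 a V0 ⇒ g q c g q c x a V0 ⇒ g q c g q c x a x

Two distinct leftmost derivations for the same string.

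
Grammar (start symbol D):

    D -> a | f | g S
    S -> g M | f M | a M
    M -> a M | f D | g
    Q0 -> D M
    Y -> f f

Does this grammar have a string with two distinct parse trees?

Unambiguous

Only D, S, M are reachable from D; ignoring the rest: Each reachable nonterminal has at most one production per leading terminal, and all productions are right-linear; the derivation is determined token-by-token.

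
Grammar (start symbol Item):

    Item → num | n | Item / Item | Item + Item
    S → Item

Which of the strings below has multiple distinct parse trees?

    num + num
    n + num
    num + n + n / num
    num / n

num + n + n / num

num + num: 1 tree
n + num: 1 tree
num + n + n / num: 5 trees
num / n: 1 tree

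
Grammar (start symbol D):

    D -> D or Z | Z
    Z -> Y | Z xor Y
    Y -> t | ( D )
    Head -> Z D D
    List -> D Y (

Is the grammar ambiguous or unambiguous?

(Head, List are unreachable from D, so their rules don't affect L(D).) This is a standard precedence ladder (D over Z over Y), with each level left-recursive on its own operator ('or' at D, 'xor' at Z). That structure is LR(1), hence unambiguous.

Unambiguous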